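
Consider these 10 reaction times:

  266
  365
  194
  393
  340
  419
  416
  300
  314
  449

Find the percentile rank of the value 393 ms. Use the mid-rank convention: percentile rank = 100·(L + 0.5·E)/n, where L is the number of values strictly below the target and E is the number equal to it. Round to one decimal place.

Sorted: 194, 266, 300, 314, 340, 365, 393, 416, 419, 449.
Count below 393: L = 6; count equal: E = 1; n = 10.
Percentile rank = 100·(6 + 0.5·1)/10 = 100·6.5/10 = 65.

65.0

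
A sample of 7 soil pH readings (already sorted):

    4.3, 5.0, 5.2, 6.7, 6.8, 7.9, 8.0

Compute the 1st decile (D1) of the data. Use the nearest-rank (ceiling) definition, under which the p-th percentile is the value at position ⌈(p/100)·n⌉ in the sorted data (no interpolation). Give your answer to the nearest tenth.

n = 7.
Position = ⌈10/100 · 7⌉ = ⌈0.7⌉ = 1.
The value at rank 1 is 4.3.

4.3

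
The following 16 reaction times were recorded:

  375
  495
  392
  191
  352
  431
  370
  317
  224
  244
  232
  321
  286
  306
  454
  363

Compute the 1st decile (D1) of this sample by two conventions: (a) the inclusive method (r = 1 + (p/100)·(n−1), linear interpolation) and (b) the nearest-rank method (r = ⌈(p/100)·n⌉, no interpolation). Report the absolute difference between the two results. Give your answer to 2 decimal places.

Sorted: 191, 224, 232, 244, 286, 306, 317, 321, 352, 363, 370, 375, 392, 431, 454, 495.
n = 16.
(a) r = 2.5; between ranks 2 (224) and 3 (232): 228.
(b) the nearest-rank method: rank 2 → 224.
|228 − 224| = 4.

4.00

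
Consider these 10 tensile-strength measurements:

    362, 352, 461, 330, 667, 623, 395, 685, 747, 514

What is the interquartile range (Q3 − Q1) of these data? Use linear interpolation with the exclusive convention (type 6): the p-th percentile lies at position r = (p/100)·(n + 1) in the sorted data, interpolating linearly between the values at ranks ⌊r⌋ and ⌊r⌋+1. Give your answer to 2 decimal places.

Sorted: 330, 352, 362, 395, 461, 514, 623, 667, 685, 747.
n = 10.
P25: r = 2.75; ranks 2–3 are 352, 362; interpolating gives 359.5.
P75: r = 8.25; ranks 8–9 are 667, 685; interpolating gives 671.5.
Difference: 671.5 − 359.5 = 312.

312.00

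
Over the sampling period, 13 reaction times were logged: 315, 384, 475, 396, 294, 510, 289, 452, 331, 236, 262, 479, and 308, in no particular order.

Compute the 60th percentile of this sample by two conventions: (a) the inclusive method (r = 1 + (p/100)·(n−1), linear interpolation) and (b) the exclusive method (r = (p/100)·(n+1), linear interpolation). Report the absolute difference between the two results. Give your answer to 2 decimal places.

2.40

Sorted: 236, 262, 289, 294, 308, 315, 331, 384, 396, 452, 475, 479, 510.
n = 13.
(a) r = 8.2; between ranks 8 (384) and 9 (396): 386.4.
(b) r = 8.4; between ranks 8 (384) and 9 (396): 388.8.
|386.4 − 388.8| = 2.4.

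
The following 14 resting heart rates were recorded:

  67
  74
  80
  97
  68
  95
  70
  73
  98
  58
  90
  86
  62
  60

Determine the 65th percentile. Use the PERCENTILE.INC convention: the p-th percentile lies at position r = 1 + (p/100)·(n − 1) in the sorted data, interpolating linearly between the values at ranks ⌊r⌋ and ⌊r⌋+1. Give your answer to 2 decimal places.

Sorted: 58, 60, 62, 67, 68, 70, 73, 74, 80, 86, 90, 95, 97, 98.
n = 14.
r = 1 + (65/100)·(14 − 1) = 1 + 8.45 = 9.45.
Rank 9 is 80 and rank 10 is 86.
Interpolate: 80 + 0.45·(86 − 80) = 80 + 0.45·6 = 82.7.

82.70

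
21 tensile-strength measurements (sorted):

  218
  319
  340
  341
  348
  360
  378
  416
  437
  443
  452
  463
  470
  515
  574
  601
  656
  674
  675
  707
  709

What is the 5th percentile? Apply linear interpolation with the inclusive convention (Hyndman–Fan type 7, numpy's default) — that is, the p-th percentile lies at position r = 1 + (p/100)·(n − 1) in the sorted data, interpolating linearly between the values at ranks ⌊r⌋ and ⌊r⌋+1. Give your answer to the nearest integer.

n = 21.
r = 1 + (5/100)·(21 − 1) = 1 + 1 = 2.
r is an integer, so P5 is the value at rank 2: 319.

319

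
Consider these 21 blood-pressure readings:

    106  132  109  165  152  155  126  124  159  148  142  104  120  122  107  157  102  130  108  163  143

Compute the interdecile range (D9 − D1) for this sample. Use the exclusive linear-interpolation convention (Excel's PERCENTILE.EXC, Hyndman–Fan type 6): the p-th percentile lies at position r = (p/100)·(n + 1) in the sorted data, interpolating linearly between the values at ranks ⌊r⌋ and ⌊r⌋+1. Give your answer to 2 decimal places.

Sorted: 102, 104, 106, 107, 108, 109, 120, 122, 124, 126, 130, 132, 142, 143, 148, 152, 155, 157, 159, 163, 165.
n = 21.
P10: r = 2.2; ranks 2–3 are 104, 106; interpolating gives 104.4.
P90: r = 19.8; ranks 19–20 are 159, 163; interpolating gives 162.2.
Difference: 162.2 − 104.4 = 57.8.

57.80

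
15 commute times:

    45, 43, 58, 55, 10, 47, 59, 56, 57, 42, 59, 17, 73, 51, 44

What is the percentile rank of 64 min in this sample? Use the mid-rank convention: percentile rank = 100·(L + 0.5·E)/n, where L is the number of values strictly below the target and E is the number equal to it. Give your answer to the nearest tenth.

Sorted: 10, 17, 42, 43, 44, 45, 47, 51, 55, 56, 57, 58, 59, 59, 73.
Count below 64: L = 14; count equal: E = 0; n = 15.
Percentile rank = 100·(14 + 0.5·0)/15 = 100·14/15 = 93.33.

93.3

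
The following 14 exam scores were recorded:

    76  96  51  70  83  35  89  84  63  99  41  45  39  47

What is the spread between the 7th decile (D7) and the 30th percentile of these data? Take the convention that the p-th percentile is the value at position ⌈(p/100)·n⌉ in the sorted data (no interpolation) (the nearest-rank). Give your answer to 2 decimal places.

Sorted: 35, 39, 41, 45, 47, 51, 63, 70, 76, 83, 84, 89, 96, 99.
n = 14.
P30: rank ⌈30/100·14⌉ = 5 → 47.
P70: rank ⌈70/100·14⌉ = 10 → 83.
Difference: 83 − 47 = 36.

36.00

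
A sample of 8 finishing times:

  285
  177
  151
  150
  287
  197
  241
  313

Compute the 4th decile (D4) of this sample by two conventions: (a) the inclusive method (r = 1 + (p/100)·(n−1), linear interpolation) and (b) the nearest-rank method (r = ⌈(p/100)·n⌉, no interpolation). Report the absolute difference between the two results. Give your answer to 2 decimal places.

4.00

Sorted: 150, 151, 177, 197, 241, 285, 287, 313.
n = 8.
(a) r = 3.8; between ranks 3 (177) and 4 (197): 193.
(b) the nearest-rank method: rank 4 → 197.
|193 − 197| = 4.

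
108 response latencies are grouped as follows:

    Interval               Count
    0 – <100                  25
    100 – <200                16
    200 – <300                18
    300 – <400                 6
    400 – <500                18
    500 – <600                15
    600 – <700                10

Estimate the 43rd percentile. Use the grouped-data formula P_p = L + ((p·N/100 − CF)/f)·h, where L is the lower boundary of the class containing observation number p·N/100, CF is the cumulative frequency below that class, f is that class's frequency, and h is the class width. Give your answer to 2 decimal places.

230.22

N = 108; target position k = 43/100 · 108 = 46.44.
Cumulative frequencies: 25, 41, 59, 65, 83, 98, 108.
Observation 46.44 falls in the class 200 – <300.
L = 200, CF = 41, f = 18, h = 100.
P43 = 200 + ((46.44 − 41)/18)·100 = 200 + 30.2222 = 230.222.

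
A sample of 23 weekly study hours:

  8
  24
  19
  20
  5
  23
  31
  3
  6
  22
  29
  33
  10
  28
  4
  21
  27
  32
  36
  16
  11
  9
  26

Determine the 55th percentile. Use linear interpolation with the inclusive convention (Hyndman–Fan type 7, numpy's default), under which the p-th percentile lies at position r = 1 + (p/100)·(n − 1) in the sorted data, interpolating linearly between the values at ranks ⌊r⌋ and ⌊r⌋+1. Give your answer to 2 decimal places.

Sorted: 3, 4, 5, 6, 8, 9, 10, 11, 16, 19, 20, 21, 22, 23, 24, 26, 27, 28, 29, 31, 32, 33, 36.
n = 23.
r = 1 + (55/100)·(23 − 1) = 1 + 12.1 = 13.1.
Rank 13 is 22 and rank 14 is 23.
Interpolate: 22 + 0.1·(23 − 22) = 22 + 0.1·1 = 22.1.

22.10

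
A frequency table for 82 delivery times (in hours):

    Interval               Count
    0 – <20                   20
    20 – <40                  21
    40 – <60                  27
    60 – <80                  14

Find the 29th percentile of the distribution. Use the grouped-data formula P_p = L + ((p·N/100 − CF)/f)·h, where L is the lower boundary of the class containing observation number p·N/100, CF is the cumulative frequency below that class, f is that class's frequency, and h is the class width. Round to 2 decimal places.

23.60

N = 82; target position k = 29/100 · 82 = 23.78.
Cumulative frequencies: 20, 41, 68, 82.
Observation 23.78 falls in the class 20 – <40.
L = 20, CF = 20, f = 21, h = 20.
P29 = 20 + ((23.78 − 20)/21)·20 = 20 + 3.6 = 23.6.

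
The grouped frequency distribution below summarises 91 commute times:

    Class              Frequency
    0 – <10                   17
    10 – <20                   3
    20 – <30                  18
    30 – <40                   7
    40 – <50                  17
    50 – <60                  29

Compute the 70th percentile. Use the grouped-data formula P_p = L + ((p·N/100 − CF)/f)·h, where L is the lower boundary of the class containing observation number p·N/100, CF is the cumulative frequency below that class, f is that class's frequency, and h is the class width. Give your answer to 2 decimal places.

N = 91; target position k = 70/100 · 91 = 63.7.
Cumulative frequencies: 17, 20, 38, 45, 62, 91.
Observation 63.7 falls in the class 50 – <60.
L = 50, CF = 62, f = 29, h = 10.
P70 = 50 + ((63.7 − 62)/29)·10 = 50 + 0.586207 = 50.5862.

50.59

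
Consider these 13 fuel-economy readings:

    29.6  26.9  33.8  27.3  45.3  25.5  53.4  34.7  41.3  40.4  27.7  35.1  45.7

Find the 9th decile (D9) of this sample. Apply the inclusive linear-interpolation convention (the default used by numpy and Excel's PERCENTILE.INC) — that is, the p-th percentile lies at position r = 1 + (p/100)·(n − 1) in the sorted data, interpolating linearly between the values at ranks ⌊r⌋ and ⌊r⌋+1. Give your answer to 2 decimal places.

Sorted: 25.5, 26.9, 27.3, 27.7, 29.6, 33.8, 34.7, 35.1, 40.4, 41.3, 45.3, 45.7, 53.4.
n = 13.
r = 1 + (90/100)·(13 − 1) = 1 + 10.8 = 11.8.
Rank 11 is 45.3 and rank 12 is 45.7.
Interpolate: 45.3 + 0.8·(45.7 − 45.3) = 45.3 + 0.8·0.4 = 45.62.

45.62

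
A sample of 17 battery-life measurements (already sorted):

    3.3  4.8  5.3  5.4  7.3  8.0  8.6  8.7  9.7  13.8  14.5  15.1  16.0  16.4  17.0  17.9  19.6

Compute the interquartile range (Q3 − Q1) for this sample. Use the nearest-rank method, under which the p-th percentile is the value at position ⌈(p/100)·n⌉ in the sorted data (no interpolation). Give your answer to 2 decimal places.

8.70

n = 17.
P25: rank ⌈25/100·17⌉ = 5 → 7.3.
P75: rank ⌈75/100·17⌉ = 13 → 16.
Difference: 16 − 7.3 = 8.7.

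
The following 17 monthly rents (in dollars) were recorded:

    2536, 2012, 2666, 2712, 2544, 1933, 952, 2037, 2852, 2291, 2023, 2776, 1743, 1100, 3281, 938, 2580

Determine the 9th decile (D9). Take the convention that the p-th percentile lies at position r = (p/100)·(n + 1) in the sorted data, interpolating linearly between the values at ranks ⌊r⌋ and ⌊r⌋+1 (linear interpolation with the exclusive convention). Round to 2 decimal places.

Sorted: 938, 952, 1100, 1743, 1933, 2012, 2023, 2037, 2291, 2536, 2544, 2580, 2666, 2712, 2776, 2852, 3281.
n = 17.
r = (90/100)·(17 + 1) = 16.2.
Rank 16 is 2852 and rank 17 is 3281.
Interpolate: 2852 + 0.2·(3281 − 2852) = 2852 + 0.2·429 = 2937.8.

2937.80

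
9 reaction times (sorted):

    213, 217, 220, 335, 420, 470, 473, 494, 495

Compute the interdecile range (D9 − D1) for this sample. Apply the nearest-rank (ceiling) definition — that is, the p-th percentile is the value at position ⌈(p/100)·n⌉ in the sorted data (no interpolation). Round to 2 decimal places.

n = 9.
P10: rank ⌈10/100·9⌉ = 1 → 213.
P90: rank ⌈90/100·9⌉ = 9 → 495.
Difference: 495 − 213 = 282.

282.00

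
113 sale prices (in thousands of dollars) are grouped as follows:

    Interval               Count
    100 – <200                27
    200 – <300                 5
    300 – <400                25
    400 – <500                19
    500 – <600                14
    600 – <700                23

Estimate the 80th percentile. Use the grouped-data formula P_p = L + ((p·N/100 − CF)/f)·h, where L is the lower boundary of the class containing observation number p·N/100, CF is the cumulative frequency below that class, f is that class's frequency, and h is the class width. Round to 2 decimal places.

601.74

N = 113; target position k = 80/100 · 113 = 90.4.
Cumulative frequencies: 27, 32, 57, 76, 90, 113.
Observation 90.4 falls in the class 600 – <700.
L = 600, CF = 90, f = 23, h = 100.
P80 = 600 + ((90.4 − 90)/23)·100 = 600 + 1.73913 = 601.739.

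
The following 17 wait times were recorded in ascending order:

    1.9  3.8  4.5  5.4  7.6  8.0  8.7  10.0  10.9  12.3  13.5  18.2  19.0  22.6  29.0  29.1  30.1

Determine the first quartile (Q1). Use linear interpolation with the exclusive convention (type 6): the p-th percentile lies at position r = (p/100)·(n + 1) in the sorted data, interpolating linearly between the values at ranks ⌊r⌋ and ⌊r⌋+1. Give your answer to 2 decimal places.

n = 17.
r = (25/100)·(17 + 1) = 4.5.
Rank 4 is 5.4 and rank 5 is 7.6.
Interpolate: 5.4 + 0.5·(7.6 − 5.4) = 5.4 + 0.5·2.2 = 6.5.

6.50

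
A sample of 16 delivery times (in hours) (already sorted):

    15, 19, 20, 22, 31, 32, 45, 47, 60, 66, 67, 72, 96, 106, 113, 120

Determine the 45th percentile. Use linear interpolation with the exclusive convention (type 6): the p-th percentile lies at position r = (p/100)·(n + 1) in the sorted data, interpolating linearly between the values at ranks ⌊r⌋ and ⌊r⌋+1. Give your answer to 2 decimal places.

n = 16.
r = (45/100)·(16 + 1) = 7.65.
Rank 7 is 45 and rank 8 is 47.
Interpolate: 45 + 0.65·(47 − 45) = 45 + 0.65·2 = 46.3.

46.30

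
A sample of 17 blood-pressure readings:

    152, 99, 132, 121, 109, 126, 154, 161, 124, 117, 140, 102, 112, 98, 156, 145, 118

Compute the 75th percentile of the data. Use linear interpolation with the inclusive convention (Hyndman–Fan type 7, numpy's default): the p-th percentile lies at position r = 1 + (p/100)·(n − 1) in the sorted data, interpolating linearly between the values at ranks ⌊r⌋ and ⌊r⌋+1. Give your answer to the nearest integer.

Sorted: 98, 99, 102, 109, 112, 117, 118, 121, 124, 126, 132, 140, 145, 152, 154, 156, 161.
n = 17.
r = 1 + (75/100)·(17 − 1) = 1 + 12 = 13.
r is an integer, so P75 is the value at rank 13: 145.

145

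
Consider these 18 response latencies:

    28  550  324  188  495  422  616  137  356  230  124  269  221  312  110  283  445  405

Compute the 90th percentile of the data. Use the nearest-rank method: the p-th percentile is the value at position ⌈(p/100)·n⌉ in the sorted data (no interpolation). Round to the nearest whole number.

550

Sorted: 28, 110, 124, 137, 188, 221, 230, 269, 283, 312, 324, 356, 405, 422, 445, 495, 550, 616.
n = 18.
Position = ⌈90/100 · 18⌉ = ⌈16.2⌉ = 17.
The value at rank 17 is 550.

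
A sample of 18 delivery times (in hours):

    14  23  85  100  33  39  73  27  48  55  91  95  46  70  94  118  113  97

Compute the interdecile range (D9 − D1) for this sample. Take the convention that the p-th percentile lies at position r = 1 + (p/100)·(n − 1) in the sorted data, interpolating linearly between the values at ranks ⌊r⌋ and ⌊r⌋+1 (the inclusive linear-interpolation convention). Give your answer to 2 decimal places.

78.10

Sorted: 14, 23, 27, 33, 39, 46, 48, 55, 70, 73, 85, 91, 94, 95, 97, 100, 113, 118.
n = 18.
P10: r = 2.7; ranks 2–3 are 23, 27; interpolating gives 25.8.
P90: r = 16.3; ranks 16–17 are 100, 113; interpolating gives 103.9.
Difference: 103.9 − 25.8 = 78.1.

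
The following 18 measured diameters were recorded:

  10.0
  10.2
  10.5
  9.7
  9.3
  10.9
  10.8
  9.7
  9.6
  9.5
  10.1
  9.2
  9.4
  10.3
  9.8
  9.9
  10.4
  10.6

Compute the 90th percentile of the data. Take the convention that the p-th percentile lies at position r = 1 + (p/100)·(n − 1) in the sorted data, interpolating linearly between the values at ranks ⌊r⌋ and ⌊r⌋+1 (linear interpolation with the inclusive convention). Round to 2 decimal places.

Sorted: 9.2, 9.3, 9.4, 9.5, 9.6, 9.7, 9.7, 9.8, 9.9, 10.0, 10.1, 10.2, 10.3, 10.4, 10.5, 10.6, 10.8, 10.9.
n = 18.
r = 1 + (90/100)·(18 − 1) = 1 + 15.3 = 16.3.
Rank 16 is 10.6 and rank 17 is 10.8.
Interpolate: 10.6 + 0.3·(10.8 − 10.6) = 10.6 + 0.3·0.2 = 10.66.

10.66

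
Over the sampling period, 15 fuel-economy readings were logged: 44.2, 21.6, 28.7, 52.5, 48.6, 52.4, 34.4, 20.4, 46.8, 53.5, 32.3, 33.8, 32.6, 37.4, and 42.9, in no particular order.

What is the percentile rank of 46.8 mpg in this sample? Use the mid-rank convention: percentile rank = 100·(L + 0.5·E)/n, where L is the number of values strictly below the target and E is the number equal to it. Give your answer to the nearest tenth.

Sorted: 20.4, 21.6, 28.7, 32.3, 32.6, 33.8, 34.4, 37.4, 42.9, 44.2, 46.8, 48.6, 52.4, 52.5, 53.5.
Count below 46.8: L = 10; count equal: E = 1; n = 15.
Percentile rank = 100·(10 + 0.5·1)/15 = 100·10.5/15 = 70.

70.0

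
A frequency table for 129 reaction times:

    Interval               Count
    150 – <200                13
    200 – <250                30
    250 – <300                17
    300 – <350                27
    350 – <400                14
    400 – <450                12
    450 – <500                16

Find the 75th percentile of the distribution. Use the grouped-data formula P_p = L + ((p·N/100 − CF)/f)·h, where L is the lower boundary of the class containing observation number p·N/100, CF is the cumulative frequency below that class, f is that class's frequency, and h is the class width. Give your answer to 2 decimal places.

384.82

N = 129; target position k = 75/100 · 129 = 96.75.
Cumulative frequencies: 13, 43, 60, 87, 101, 113, 129.
Observation 96.75 falls in the class 350 – <400.
L = 350, CF = 87, f = 14, h = 50.
P75 = 350 + ((96.75 − 87)/14)·50 = 350 + 34.8214 = 384.821.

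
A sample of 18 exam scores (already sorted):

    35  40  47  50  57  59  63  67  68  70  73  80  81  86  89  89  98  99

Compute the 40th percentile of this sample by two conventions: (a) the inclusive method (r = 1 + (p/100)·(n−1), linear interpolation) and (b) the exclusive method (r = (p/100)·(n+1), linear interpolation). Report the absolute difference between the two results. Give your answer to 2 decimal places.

0.80

n = 18.
(a) r = 7.8; between ranks 7 (63) and 8 (67): 66.2.
(b) r = 7.6; between ranks 7 (63) and 8 (67): 65.4.
|66.2 − 65.4| = 0.8.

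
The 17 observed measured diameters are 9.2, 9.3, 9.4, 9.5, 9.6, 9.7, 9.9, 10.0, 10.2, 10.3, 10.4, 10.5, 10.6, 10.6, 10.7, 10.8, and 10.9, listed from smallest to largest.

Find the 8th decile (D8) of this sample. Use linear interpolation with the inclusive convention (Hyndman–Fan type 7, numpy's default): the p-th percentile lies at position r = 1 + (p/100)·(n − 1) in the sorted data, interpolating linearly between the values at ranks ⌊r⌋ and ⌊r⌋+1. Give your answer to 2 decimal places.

n = 17.
r = 1 + (80/100)·(17 − 1) = 1 + 12.8 = 13.8.
Rank 13 is 10.6 and rank 14 is 10.6.
Interpolate: 10.6 + 0.8·(10.6 − 10.6) = 10.6 + 0.8·0 = 10.6.

10.60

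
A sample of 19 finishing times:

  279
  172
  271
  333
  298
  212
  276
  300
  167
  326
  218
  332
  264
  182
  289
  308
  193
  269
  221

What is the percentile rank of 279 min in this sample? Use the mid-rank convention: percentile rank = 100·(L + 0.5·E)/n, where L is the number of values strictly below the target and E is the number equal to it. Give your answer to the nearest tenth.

60.5

Sorted: 167, 172, 182, 193, 212, 218, 221, 264, 269, 271, 276, 279, 289, 298, 300, 308, 326, 332, 333.
Count below 279: L = 11; count equal: E = 1; n = 19.
Percentile rank = 100·(11 + 0.5·1)/19 = 100·11.5/19 = 60.53.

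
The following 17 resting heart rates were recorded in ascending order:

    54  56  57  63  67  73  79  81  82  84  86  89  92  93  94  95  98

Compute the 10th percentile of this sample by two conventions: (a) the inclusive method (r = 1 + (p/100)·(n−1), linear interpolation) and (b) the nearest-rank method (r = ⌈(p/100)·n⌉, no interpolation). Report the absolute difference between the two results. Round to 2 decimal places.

n = 17.
(a) r = 2.6; between ranks 2 (56) and 3 (57): 56.6.
(b) the nearest-rank method: rank 2 → 56.
|56.6 − 56| = 0.6.

0.60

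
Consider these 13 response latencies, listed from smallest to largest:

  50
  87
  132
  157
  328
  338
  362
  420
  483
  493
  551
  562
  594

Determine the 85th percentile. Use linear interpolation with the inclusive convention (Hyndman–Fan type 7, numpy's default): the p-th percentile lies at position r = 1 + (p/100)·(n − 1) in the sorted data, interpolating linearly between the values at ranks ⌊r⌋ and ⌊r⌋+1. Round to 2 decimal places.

553.20

n = 13.
r = 1 + (85/100)·(13 − 1) = 1 + 10.2 = 11.2.
Rank 11 is 551 and rank 12 is 562.
Interpolate: 551 + 0.2·(562 − 551) = 551 + 0.2·11 = 553.2.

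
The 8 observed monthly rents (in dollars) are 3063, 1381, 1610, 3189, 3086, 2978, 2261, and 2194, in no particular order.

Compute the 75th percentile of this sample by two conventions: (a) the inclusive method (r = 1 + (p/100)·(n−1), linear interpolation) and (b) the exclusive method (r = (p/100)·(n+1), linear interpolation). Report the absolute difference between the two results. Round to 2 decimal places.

Sorted: 1381, 1610, 2194, 2261, 2978, 3063, 3086, 3189.
n = 8.
(a) r = 6.25; between ranks 6 (3063) and 7 (3086): 3068.75.
(b) r = 6.75; between ranks 6 (3063) and 7 (3086): 3080.25.
|3068.75 − 3080.25| = 11.5.

11.50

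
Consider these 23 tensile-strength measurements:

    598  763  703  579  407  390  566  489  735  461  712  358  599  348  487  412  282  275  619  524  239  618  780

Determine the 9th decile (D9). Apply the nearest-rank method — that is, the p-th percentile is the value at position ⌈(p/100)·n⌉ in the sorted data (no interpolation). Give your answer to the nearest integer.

Sorted: 239, 275, 282, 348, 358, 390, 407, 412, 461, 487, 489, 524, 566, 579, 598, 599, 618, 619, 703, 712, 735, 763, 780.
n = 23.
Position = ⌈90/100 · 23⌉ = ⌈20.7⌉ = 21.
The value at rank 21 is 735.

735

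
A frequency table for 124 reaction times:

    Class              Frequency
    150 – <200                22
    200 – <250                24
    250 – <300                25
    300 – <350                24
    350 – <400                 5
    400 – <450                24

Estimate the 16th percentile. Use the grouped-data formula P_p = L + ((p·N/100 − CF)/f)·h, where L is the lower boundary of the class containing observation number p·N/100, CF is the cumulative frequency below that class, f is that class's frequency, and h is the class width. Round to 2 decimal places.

N = 124; target position k = 16/100 · 124 = 19.84.
Cumulative frequencies: 22, 46, 71, 95, 100, 124.
Observation 19.84 falls in the class 150 – <200.
L = 150, CF = 0, f = 22, h = 50.
P16 = 150 + ((19.84 − 0)/22)·50 = 150 + 45.0909 = 195.091.

195.09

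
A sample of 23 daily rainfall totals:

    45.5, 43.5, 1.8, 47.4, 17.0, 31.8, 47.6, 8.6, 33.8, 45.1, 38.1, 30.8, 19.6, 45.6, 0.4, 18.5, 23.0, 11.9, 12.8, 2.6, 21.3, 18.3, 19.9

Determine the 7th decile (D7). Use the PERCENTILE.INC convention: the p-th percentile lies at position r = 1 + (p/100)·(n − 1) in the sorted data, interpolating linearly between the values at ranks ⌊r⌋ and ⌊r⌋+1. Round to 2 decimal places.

35.52

Sorted: 0.4, 1.8, 2.6, 8.6, 11.9, 12.8, 17.0, 18.3, 18.5, 19.6, 19.9, 21.3, 23.0, 30.8, 31.8, 33.8, 38.1, 43.5, 45.1, 45.5, 45.6, 47.4, 47.6.
n = 23.
r = 1 + (70/100)·(23 − 1) = 1 + 15.4 = 16.4.
Rank 16 is 33.8 and rank 17 is 38.1.
Interpolate: 33.8 + 0.4·(38.1 − 33.8) = 33.8 + 0.4·4.3 = 35.52.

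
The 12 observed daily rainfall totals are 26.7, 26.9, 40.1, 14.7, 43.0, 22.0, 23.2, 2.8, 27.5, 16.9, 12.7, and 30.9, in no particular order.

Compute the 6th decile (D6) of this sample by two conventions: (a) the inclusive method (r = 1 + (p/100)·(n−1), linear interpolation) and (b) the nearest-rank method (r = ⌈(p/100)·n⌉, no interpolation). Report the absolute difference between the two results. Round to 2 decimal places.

Sorted: 2.8, 12.7, 14.7, 16.9, 22.0, 23.2, 26.7, 26.9, 27.5, 30.9, 40.1, 43.0.
n = 12.
(a) r = 7.6; between ranks 7 (26.7) and 8 (26.9): 26.82.
(b) the nearest-rank method: rank 8 → 26.9.
|26.82 − 26.9| = 0.08.

0.08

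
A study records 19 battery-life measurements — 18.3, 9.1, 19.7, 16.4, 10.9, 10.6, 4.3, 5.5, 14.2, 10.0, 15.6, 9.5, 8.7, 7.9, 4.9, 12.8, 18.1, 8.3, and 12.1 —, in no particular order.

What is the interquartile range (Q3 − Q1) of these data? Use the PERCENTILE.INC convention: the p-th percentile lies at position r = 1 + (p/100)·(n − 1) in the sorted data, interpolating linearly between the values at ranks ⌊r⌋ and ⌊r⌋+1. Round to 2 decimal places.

Sorted: 4.3, 4.9, 5.5, 7.9, 8.3, 8.7, 9.1, 9.5, 10.0, 10.6, 10.9, 12.1, 12.8, 14.2, 15.6, 16.4, 18.1, 18.3, 19.7.
n = 19.
P25: r = 5.5; ranks 5–6 are 8.3, 8.7; interpolating gives 8.5.
P75: r = 14.5; ranks 14–15 are 14.2, 15.6; interpolating gives 14.9.
Difference: 14.9 − 8.5 = 6.4.

6.40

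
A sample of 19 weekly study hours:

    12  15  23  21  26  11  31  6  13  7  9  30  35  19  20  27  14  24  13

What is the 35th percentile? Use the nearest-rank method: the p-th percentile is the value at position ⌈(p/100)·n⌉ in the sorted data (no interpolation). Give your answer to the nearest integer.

13

Sorted: 6, 7, 9, 11, 12, 13, 13, 14, 15, 19, 20, 21, 23, 24, 26, 27, 30, 31, 35.
n = 19.
Position = ⌈35/100 · 19⌉ = ⌈6.65⌉ = 7.
The value at rank 7 is 13.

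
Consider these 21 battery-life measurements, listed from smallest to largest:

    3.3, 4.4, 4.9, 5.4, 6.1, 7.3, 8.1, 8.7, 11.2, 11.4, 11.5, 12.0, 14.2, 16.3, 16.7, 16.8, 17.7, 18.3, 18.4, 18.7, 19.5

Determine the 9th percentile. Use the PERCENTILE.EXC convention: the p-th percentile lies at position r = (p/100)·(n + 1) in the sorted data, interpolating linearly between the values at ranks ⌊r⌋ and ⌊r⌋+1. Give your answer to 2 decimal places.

4.38

n = 21.
r = (9/100)·(21 + 1) = 1.98.
Rank 1 is 3.3 and rank 2 is 4.4.
Interpolate: 3.3 + 0.98·(4.4 − 3.3) = 3.3 + 0.98·1.1 = 4.378.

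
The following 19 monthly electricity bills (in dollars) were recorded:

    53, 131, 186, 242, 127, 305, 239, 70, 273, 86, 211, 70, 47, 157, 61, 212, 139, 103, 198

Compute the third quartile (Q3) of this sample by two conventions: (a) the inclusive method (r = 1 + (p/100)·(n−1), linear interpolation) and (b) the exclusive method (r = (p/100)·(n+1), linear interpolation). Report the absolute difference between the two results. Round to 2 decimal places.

Sorted: 47, 53, 61, 70, 70, 86, 103, 127, 131, 139, 157, 186, 198, 211, 212, 239, 242, 273, 305.
n = 19.
(a) r = 14.5; between ranks 14 (211) and 15 (212): 211.5.
(b) r = 15 → value at rank 15 = 212.
|211.5 − 212| = 0.5.

0.50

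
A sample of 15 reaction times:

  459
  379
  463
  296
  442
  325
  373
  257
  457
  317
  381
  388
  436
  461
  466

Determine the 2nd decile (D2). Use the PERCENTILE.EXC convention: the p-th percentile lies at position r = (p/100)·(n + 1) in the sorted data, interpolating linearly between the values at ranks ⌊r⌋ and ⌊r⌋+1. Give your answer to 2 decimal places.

Sorted: 257, 296, 317, 325, 373, 379, 381, 388, 436, 442, 457, 459, 461, 463, 466.
n = 15.
r = (20/100)·(15 + 1) = 3.2.
Rank 3 is 317 and rank 4 is 325.
Interpolate: 317 + 0.2·(325 − 317) = 317 + 0.2·8 = 318.6.

318.60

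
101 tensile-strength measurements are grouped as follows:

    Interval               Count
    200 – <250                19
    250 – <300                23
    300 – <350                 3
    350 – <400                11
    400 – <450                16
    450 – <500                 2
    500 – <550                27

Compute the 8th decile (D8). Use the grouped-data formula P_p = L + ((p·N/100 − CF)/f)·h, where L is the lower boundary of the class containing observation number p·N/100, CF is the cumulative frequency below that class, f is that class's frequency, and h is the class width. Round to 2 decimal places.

512.59

N = 101; target position k = 80/100 · 101 = 80.8.
Cumulative frequencies: 19, 42, 45, 56, 72, 74, 101.
Observation 80.8 falls in the class 500 – <550.
L = 500, CF = 74, f = 27, h = 50.
P80 = 500 + ((80.8 − 74)/27)·50 = 500 + 12.5926 = 512.593.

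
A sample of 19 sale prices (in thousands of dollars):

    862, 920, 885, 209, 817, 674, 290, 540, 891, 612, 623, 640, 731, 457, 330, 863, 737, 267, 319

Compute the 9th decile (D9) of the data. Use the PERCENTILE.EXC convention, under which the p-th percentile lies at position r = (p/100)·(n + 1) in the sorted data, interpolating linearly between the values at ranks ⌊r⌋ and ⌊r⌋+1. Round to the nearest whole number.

Sorted: 209, 267, 290, 319, 330, 457, 540, 612, 623, 640, 674, 731, 737, 817, 862, 863, 885, 891, 920.
n = 19.
r = (90/100)·(19 + 1) = 18.
r is an integer, so P90 is the value at rank 18: 891.

891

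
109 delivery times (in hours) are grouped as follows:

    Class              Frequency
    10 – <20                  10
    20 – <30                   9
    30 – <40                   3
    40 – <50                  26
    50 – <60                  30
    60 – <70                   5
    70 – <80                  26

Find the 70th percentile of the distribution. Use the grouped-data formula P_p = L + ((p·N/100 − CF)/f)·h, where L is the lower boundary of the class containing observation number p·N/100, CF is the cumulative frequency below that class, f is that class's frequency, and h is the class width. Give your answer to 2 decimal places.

59.43

N = 109; target position k = 70/100 · 109 = 76.3.
Cumulative frequencies: 10, 19, 22, 48, 78, 83, 109.
Observation 76.3 falls in the class 50 – <60.
L = 50, CF = 48, f = 30, h = 10.
P70 = 50 + ((76.3 − 48)/30)·10 = 50 + 9.43333 = 59.4333.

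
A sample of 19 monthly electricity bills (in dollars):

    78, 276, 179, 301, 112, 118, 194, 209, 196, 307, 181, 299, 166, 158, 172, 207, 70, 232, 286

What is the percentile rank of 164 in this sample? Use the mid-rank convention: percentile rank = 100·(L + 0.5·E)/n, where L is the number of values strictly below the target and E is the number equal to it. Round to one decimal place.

26.3

Sorted: 70, 78, 112, 118, 158, 166, 172, 179, 181, 194, 196, 207, 209, 232, 276, 286, 299, 301, 307.
Count below 164: L = 5; count equal: E = 0; n = 19.
Percentile rank = 100·(5 + 0.5·0)/19 = 100·5/19 = 26.32.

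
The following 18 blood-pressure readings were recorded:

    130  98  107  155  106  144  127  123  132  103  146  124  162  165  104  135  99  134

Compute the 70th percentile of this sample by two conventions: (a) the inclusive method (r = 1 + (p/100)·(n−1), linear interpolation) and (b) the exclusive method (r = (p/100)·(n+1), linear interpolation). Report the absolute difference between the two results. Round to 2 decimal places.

2.80

Sorted: 98, 99, 103, 104, 106, 107, 123, 124, 127, 130, 132, 134, 135, 144, 146, 155, 162, 165.
n = 18.
(a) r = 12.9; between ranks 12 (134) and 13 (135): 134.9.
(b) r = 13.3; between ranks 13 (135) and 14 (144): 137.7.
|134.9 − 137.7| = 2.8.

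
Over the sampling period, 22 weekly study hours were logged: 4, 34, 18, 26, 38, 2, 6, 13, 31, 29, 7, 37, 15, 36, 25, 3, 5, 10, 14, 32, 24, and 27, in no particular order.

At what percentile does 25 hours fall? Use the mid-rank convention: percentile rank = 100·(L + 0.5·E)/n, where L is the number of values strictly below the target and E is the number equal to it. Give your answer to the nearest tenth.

Sorted: 2, 3, 4, 5, 6, 7, 10, 13, 14, 15, 18, 24, 25, 26, 27, 29, 31, 32, 34, 36, 37, 38.
Count below 25: L = 12; count equal: E = 1; n = 22.
Percentile rank = 100·(12 + 0.5·1)/22 = 100·12.5/22 = 56.82.

56.8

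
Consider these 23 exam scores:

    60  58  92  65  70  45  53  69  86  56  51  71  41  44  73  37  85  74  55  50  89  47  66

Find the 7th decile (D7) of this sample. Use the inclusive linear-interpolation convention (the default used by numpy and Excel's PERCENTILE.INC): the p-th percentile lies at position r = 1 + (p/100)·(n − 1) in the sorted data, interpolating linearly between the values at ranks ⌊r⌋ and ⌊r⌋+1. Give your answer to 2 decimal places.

70.40

Sorted: 37, 41, 44, 45, 47, 50, 51, 53, 55, 56, 58, 60, 65, 66, 69, 70, 71, 73, 74, 85, 86, 89, 92.
n = 23.
r = 1 + (70/100)·(23 − 1) = 1 + 15.4 = 16.4.
Rank 16 is 70 and rank 17 is 71.
Interpolate: 70 + 0.4·(71 − 70) = 70 + 0.4·1 = 70.4.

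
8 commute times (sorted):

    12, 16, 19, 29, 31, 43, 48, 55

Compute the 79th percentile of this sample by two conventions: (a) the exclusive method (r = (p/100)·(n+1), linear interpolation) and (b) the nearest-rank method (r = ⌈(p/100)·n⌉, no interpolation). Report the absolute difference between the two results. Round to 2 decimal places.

0.77

n = 8.
(a) r = 7.11; between ranks 7 (48) and 8 (55): 48.77.
(b) the nearest-rank method: rank 7 → 48.
|48.77 − 48| = 0.77.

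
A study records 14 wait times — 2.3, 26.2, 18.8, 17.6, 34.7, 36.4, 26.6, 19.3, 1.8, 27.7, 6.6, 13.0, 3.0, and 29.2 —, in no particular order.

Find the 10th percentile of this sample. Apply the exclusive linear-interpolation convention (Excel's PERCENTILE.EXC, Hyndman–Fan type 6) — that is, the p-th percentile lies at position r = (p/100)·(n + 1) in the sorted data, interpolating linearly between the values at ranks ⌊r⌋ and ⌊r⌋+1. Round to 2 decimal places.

2.05

Sorted: 1.8, 2.3, 3.0, 6.6, 13.0, 17.6, 18.8, 19.3, 26.2, 26.6, 27.7, 29.2, 34.7, 36.4.
n = 14.
r = (10/100)·(14 + 1) = 1.5.
Rank 1 is 1.8 and rank 2 is 2.3.
Interpolate: 1.8 + 0.5·(2.3 − 1.8) = 1.8 + 0.5·0.5 = 2.05.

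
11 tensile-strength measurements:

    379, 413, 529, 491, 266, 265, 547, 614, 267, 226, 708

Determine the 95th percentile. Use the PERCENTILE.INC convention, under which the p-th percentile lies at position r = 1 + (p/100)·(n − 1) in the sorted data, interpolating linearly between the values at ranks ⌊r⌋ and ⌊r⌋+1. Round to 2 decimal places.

Sorted: 226, 265, 266, 267, 379, 413, 491, 529, 547, 614, 708.
n = 11.
r = 1 + (95/100)·(11 − 1) = 1 + 9.5 = 10.5.
Rank 10 is 614 and rank 11 is 708.
Interpolate: 614 + 0.5·(708 − 614) = 614 + 0.5·94 = 661.

661.00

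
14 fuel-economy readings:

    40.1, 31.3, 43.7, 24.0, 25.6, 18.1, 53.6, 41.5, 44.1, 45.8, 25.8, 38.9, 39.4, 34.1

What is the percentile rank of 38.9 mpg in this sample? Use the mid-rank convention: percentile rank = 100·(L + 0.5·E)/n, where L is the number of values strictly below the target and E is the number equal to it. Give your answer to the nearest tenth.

46.4

Sorted: 18.1, 24.0, 25.6, 25.8, 31.3, 34.1, 38.9, 39.4, 40.1, 41.5, 43.7, 44.1, 45.8, 53.6.
Count below 38.9: L = 6; count equal: E = 1; n = 14.
Percentile rank = 100·(6 + 0.5·1)/14 = 100·6.5/14 = 46.43.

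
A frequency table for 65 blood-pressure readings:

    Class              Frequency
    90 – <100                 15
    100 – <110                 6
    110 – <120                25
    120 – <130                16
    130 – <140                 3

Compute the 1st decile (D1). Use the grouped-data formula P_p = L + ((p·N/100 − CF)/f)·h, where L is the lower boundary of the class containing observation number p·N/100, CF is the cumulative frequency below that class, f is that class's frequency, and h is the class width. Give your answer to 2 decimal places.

94.33

N = 65; target position k = 10/100 · 65 = 6.5.
Cumulative frequencies: 15, 21, 46, 62, 65.
Observation 6.5 falls in the class 90 – <100.
L = 90, CF = 0, f = 15, h = 10.
P10 = 90 + ((6.5 − 0)/15)·10 = 90 + 4.33333 = 94.3333.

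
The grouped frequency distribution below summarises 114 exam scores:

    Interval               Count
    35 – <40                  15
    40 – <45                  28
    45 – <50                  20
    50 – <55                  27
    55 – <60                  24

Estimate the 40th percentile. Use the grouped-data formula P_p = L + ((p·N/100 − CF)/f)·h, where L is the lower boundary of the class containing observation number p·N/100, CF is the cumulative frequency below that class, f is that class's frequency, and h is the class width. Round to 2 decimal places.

45.65

N = 114; target position k = 40/100 · 114 = 45.6.
Cumulative frequencies: 15, 43, 63, 90, 114.
Observation 45.6 falls in the class 45 – <50.
L = 45, CF = 43, f = 20, h = 5.
P40 = 45 + ((45.6 − 43)/20)·5 = 45 + 0.65 = 45.65.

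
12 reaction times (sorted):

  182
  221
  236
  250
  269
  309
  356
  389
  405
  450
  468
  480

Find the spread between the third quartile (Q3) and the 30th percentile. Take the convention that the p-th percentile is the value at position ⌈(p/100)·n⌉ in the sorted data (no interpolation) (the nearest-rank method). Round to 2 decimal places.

155.00

n = 12.
P30: rank ⌈30/100·12⌉ = 4 → 250.
P75: rank ⌈75/100·12⌉ = 9 → 405.
Difference: 405 − 250 = 155.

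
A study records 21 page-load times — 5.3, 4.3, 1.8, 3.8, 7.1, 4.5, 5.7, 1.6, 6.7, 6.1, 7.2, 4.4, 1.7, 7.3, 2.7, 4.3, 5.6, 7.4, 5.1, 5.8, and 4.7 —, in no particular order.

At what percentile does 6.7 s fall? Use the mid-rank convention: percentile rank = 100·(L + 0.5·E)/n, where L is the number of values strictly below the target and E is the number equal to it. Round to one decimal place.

78.6

Sorted: 1.6, 1.7, 1.8, 2.7, 3.8, 4.3, 4.3, 4.4, 4.5, 4.7, 5.1, 5.3, 5.6, 5.7, 5.8, 6.1, 6.7, 7.1, 7.2, 7.3, 7.4.
Count below 6.7: L = 16; count equal: E = 1; n = 21.
Percentile rank = 100·(16 + 0.5·1)/21 = 100·16.5/21 = 78.57.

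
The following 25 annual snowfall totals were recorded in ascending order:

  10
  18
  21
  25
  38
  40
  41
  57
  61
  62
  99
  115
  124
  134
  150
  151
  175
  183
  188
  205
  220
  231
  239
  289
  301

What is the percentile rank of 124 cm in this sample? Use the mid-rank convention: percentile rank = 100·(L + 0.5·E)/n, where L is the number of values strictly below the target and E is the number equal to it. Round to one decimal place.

50.0

Count below 124: L = 12; count equal: E = 1; n = 25.
Percentile rank = 100·(12 + 0.5·1)/25 = 100·12.5/25 = 50.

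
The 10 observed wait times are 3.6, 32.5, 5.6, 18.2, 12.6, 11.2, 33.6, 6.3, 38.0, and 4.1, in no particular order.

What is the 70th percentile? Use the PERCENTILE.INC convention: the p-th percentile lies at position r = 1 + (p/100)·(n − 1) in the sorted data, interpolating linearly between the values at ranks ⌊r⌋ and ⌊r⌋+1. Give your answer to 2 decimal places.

Sorted: 3.6, 4.1, 5.6, 6.3, 11.2, 12.6, 18.2, 32.5, 33.6, 38.0.
n = 10.
r = 1 + (70/100)·(10 − 1) = 1 + 6.3 = 7.3.
Rank 7 is 18.2 and rank 8 is 32.5.
Interpolate: 18.2 + 0.3·(32.5 − 18.2) = 18.2 + 0.3·14.3 = 22.49.

22.49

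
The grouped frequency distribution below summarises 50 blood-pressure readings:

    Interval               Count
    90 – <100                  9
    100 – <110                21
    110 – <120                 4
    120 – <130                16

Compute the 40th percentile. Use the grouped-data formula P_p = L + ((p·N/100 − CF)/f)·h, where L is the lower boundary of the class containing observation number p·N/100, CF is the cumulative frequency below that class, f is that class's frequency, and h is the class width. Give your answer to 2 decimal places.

N = 50; target position k = 40/100 · 50 = 20.
Cumulative frequencies: 9, 30, 34, 50.
Observation 20 falls in the class 100 – <110.
L = 100, CF = 9, f = 21, h = 10.
P40 = 100 + ((20 − 9)/21)·10 = 100 + 5.2381 = 105.238.

105.24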